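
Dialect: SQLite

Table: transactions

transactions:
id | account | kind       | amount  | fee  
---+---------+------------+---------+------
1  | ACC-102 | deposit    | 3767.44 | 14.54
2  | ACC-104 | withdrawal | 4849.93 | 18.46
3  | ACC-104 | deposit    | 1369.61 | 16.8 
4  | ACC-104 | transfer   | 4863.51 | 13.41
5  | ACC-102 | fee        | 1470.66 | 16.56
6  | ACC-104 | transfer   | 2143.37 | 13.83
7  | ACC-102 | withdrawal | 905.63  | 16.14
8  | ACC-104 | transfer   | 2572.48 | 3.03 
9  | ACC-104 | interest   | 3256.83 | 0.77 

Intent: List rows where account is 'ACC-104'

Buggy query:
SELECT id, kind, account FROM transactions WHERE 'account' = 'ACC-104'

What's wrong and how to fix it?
Bug: Single quotes denote string literals in SQL; the column name is being compared as a constant string

Fix: Reference the column as account without single quotes

Corrected query:
SELECT id, kind, account FROM transactions WHERE account = 'ACC-104'

Result:
id | kind       | account
---+------------+--------
2  | withdrawal | ACC-104
3  | deposit    | ACC-104
4  | transfer   | ACC-104
6  | transfer   | ACC-104
8  | transfer   | ACC-104
9  | interest   | ACC-104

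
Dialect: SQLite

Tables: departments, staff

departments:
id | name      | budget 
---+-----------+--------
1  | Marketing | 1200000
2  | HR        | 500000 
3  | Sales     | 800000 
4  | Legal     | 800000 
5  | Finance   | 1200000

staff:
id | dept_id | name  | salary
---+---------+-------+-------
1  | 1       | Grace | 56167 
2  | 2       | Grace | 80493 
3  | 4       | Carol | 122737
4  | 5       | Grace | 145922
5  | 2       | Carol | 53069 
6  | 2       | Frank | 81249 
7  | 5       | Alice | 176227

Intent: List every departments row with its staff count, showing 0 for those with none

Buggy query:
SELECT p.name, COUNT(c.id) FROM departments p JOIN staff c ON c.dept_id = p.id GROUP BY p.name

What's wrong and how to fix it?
Bug: INNER JOIN drops departments rows that have no matching staff rows

Fix: Use LEFT JOIN so parents without children still appear (COUNT(c.id) gives 0)

Corrected query:
SELECT p.name, COUNT(c.id) FROM departments p LEFT JOIN staff c ON c.dept_id = p.id GROUP BY p.name

Result:
name      | COUNT(c.id)
----------+------------
Finance   | 2          
HR        | 3          
Legal     | 1          
Marketing | 1          
Sales     | 0          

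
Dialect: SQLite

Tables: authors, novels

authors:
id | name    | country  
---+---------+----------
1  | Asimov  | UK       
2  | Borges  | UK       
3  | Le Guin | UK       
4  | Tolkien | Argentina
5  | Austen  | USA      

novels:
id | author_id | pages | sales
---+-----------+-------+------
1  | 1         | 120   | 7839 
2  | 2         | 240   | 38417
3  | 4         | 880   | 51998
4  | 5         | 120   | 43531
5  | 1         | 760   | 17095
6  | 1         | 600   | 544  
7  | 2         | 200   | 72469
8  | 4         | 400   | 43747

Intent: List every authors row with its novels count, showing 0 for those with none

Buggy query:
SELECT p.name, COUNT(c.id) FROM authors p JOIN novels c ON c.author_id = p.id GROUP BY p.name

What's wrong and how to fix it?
Bug: INNER JOIN drops authors rows that have no matching novels rows

Fix: Switch to LEFT JOIN to retain unmatched parent rows

Corrected query:
SELECT p.name, COUNT(c.id) FROM authors p LEFT JOIN novels c ON c.author_id = p.id GROUP BY p.name

Result:
name    | COUNT(c.id)
--------+------------
Asimov  | 3          
Austen  | 1          
Borges  | 2          
Le Guin | 0          
Tolkien | 2          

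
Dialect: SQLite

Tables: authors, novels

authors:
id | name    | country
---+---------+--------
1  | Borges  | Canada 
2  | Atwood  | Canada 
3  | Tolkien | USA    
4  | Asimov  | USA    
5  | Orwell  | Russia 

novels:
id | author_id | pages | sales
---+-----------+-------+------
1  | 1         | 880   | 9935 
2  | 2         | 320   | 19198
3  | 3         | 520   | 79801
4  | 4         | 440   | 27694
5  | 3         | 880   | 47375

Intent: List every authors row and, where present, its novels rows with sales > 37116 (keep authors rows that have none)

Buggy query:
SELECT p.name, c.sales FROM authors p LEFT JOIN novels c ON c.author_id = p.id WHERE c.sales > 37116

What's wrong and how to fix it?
Bug: Filtering c.sales in WHERE discards the NULL rows produced by LEFT JOIN, turning it into an inner join

Fix: Put 'c.sales > 37116' in the JOIN's ON clause instead of WHERE

Corrected query:
SELECT p.name, c.sales FROM authors p LEFT JOIN novels c ON c.author_id = p.id AND c.sales > 37116

Result:
name    | sales
--------+------
Borges  | NULL 
Atwood  | NULL 
Tolkien | 47375
Tolkien | 79801
Asimov  | NULL 
Orwell  | NULL 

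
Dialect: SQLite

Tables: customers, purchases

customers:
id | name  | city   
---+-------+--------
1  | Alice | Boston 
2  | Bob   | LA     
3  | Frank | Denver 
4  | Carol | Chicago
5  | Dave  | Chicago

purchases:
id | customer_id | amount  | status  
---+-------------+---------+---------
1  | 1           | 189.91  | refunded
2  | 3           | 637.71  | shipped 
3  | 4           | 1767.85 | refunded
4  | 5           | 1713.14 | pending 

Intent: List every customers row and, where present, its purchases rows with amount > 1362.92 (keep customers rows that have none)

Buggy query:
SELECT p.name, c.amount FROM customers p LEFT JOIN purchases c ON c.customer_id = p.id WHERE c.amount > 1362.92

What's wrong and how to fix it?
Bug: A WHERE condition on the right-hand table after LEFT JOIN drops unmatched parents

Fix: Put 'c.amount > 1362.92' in the JOIN's ON clause instead of WHERE

Corrected query:
SELECT p.name, c.amount FROM customers p LEFT JOIN purchases c ON c.customer_id = p.id AND c.amount > 1362.92

Result:
name  | amount 
------+--------
Alice | NULL   
Bob   | NULL   
Frank | NULL   
Carol | 1767.85
Dave  | 1713.14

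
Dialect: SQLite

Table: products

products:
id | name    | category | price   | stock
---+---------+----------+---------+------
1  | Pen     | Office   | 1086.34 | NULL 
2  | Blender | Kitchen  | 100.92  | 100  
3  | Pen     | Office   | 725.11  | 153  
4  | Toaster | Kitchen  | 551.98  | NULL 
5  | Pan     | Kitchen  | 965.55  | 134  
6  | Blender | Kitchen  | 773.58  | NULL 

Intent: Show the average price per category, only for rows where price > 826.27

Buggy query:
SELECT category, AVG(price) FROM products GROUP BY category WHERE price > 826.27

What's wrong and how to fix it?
Bug: Row-level WHERE must come before GROUP BY in the clause order

Fix: Place WHERE between FROM and GROUP BY

Corrected query:
SELECT category, AVG(price) FROM products WHERE price > 826.27 GROUP BY category

Result:
category | AVG(price)
---------+-----------
Kitchen  | 965.55    
Office   | 1086.34   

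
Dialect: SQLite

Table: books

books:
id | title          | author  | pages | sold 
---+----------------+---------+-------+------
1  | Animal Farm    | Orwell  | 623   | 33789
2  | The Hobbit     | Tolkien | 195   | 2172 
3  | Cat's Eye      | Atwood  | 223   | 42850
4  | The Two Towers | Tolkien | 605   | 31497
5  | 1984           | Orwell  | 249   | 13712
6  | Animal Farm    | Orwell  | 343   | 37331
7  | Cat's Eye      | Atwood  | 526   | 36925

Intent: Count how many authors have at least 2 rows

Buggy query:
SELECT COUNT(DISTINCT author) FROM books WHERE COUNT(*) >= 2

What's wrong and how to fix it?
Bug: WHERE filters individual rows, not groups, so a group-level COUNT is invalid there

Fix: Use a subquery that GROUPs and filters with HAVING, then count its rows

Corrected query:
SELECT COUNT(*) FROM (SELECT author FROM books GROUP BY author HAVING COUNT(*) >= 2)

Result:
COUNT(*)
--------
3       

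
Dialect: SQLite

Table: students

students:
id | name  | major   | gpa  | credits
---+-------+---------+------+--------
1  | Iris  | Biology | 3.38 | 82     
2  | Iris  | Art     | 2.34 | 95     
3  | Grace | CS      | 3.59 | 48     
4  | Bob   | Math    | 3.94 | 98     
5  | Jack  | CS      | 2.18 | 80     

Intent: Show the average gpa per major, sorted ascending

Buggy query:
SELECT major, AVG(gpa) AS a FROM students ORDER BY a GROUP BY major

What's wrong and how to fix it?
Bug: ORDER BY appears before GROUP BY; SQL clause order requires GROUP BY first

Fix: Reorder: SELECT … FROM … GROUP BY … ORDER BY …

Corrected query:
SELECT major, AVG(gpa) AS a FROM students GROUP BY major ORDER BY a

Result:
major   | a    
--------+------
Art     | 2.34 
CS      | 2.885
Biology | 3.38 
Math    | 3.94 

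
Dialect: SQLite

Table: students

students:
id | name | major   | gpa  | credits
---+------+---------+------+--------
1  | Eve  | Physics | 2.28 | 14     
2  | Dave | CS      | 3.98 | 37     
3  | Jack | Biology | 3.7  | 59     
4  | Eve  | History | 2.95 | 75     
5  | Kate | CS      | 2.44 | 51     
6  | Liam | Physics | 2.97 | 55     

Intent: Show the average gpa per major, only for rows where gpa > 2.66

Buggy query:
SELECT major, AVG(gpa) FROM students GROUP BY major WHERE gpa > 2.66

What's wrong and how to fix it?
Bug: Row-level WHERE must come before GROUP BY in the clause order

Fix: Place WHERE between FROM and GROUP BY

Corrected query:
SELECT major, AVG(gpa) FROM students WHERE gpa > 2.66 GROUP BY major

Result:
major   | AVG(gpa)
--------+---------
Biology | 3.7     
CS      | 3.98    
History | 2.95    
Physics | 2.97    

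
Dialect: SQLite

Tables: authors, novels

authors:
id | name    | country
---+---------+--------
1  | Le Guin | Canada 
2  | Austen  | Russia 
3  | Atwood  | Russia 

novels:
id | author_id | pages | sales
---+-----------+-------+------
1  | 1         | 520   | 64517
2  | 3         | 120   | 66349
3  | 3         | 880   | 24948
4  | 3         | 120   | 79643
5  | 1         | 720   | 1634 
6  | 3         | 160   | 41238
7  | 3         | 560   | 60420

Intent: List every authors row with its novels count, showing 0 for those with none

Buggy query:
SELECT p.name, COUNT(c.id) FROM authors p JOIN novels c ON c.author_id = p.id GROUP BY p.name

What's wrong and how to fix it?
Bug: INNER JOIN drops authors rows that have no matching novels rows

Fix: Use LEFT JOIN so parents without children still appear (COUNT(c.id) gives 0)

Corrected query:
SELECT p.name, COUNT(c.id) FROM authors p LEFT JOIN novels c ON c.author_id = p.id GROUP BY p.name

Result:
name    | COUNT(c.id)
--------+------------
Atwood  | 5          
Austen  | 0          
Le Guin | 2          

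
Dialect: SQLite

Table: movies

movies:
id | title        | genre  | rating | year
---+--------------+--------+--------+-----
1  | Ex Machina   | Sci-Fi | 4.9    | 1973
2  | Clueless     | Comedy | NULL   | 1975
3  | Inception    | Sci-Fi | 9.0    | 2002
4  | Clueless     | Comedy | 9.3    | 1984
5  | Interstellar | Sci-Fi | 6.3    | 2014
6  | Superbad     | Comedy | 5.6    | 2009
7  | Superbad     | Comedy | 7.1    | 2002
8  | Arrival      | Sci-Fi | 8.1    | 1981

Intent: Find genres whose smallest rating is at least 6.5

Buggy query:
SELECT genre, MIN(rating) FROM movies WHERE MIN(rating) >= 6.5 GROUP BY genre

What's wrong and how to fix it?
Bug: Aggregates like MIN are computed per group after WHERE runs

Fix: Replace WHERE with HAVING after the GROUP BY

Corrected query:
SELECT genre, MIN(rating) FROM movies GROUP BY genre HAVING MIN(rating) >= 6.5

Result:
(no rows)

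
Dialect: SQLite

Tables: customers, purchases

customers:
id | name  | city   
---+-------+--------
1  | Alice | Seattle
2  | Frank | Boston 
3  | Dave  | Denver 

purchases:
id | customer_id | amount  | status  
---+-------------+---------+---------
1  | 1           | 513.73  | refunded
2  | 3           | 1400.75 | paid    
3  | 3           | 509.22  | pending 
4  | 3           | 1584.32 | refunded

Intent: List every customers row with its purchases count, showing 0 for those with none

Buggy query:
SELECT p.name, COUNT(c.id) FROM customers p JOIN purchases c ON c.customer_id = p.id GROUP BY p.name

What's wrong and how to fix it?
Bug: An inner join excludes parents with zero children

Fix: Switch to LEFT JOIN to retain unmatched parent rows

Corrected query:
SELECT p.name, COUNT(c.id) FROM customers p LEFT JOIN purchases c ON c.customer_id = p.id GROUP BY p.name

Result:
name  | COUNT(c.id)
------+------------
Alice | 1          
Dave  | 3          
Frank | 0          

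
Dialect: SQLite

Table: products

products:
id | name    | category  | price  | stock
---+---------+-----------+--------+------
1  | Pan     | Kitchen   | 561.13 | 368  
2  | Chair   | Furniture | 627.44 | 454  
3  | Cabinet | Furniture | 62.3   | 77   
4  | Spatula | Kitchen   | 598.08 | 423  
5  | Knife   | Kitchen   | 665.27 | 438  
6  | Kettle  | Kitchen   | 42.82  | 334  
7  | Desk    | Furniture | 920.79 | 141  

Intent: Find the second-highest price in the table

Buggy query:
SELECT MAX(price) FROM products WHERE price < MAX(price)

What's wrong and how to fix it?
Bug: The inner MAX is an aggregate inside WHERE, which is not allowed

Fix: Compute the overall MAX in a subquery, then take MAX of rows below it

Corrected query:
SELECT MAX(price) FROM products WHERE price < (SELECT MAX(price) FROM products)

Result:
MAX(price)
----------
665.27    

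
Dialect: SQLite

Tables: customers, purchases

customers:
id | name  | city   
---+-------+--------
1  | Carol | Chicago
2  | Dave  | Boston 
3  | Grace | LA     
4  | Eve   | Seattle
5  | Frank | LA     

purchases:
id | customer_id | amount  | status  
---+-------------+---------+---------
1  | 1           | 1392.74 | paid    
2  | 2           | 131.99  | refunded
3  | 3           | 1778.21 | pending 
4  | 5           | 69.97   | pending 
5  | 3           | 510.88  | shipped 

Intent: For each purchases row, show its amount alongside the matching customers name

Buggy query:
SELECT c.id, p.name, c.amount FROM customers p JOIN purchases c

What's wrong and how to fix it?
Bug: Missing join condition: each purchases row is matched to all customers rows instead of just its own

Fix: Specify the join condition linking the foreign key to the parent id

Corrected query:
SELECT c.id, p.name, c.amount FROM customers p JOIN purchases c ON c.customer_id = p.id

Result:
id | name  | amount 
---+-------+--------
1  | Carol | 1392.74
2  | Dave  | 131.99 
3  | Grace | 1778.21
4  | Frank | 69.97  
5  | Grace | 510.88 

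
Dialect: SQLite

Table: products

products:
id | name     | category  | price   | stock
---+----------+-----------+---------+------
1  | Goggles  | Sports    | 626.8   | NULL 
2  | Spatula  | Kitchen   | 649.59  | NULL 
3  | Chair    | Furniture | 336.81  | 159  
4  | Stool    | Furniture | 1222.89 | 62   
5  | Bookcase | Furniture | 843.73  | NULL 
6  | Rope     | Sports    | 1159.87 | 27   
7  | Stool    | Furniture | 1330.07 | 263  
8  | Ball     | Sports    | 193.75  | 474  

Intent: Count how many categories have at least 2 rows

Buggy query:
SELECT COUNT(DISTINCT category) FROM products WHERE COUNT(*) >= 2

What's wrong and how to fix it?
Bug: WHERE filters individual rows, not groups, so a group-level COUNT is invalid there

Fix: Use a subquery that GROUPs and filters with HAVING, then count its rows

Corrected query:
SELECT COUNT(*) FROM (SELECT category FROM products GROUP BY category HAVING COUNT(*) >= 2)

Result:
COUNT(*)
--------
2       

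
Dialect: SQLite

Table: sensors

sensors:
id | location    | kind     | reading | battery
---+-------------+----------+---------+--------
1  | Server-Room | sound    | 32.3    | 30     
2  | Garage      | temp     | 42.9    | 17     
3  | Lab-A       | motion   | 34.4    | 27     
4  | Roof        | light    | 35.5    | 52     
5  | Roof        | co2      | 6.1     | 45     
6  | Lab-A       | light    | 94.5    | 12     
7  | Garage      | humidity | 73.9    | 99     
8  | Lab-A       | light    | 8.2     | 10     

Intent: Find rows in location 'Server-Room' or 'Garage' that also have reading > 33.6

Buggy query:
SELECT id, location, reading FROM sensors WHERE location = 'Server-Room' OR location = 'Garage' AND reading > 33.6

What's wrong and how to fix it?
Bug: Without parentheses, AND is evaluated before OR, so the reading filter only applies to the 'Garage' branch

Fix: Add parentheses around the OR so the AND applies to both alternatives

Corrected query:
SELECT id, location, reading FROM sensors WHERE (location = 'Server-Room' OR location = 'Garage') AND reading > 33.6

Result:
id | location | reading
---+----------+--------
2  | Garage   | 42.9   
7  | Garage   | 73.9   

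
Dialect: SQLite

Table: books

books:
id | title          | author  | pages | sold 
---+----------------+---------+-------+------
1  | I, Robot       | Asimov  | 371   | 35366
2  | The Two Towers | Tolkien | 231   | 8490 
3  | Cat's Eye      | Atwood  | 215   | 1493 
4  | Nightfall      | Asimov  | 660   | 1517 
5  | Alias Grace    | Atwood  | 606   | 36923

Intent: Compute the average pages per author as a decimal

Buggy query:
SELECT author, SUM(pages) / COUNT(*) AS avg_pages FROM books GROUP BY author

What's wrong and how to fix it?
Bug: SUM(pages) and COUNT(*) are both integers; the division truncates the fractional part

Fix: Cast one side to REAL so the division keeps the fractional part

Corrected query:
SELECT author, SUM(pages) * 1.0 / COUNT(*) AS avg_pages FROM books GROUP BY author

Result:
author  | avg_pages
--------+----------
Asimov  | 515.5    
Atwood  | 410.5    
Tolkien | 231      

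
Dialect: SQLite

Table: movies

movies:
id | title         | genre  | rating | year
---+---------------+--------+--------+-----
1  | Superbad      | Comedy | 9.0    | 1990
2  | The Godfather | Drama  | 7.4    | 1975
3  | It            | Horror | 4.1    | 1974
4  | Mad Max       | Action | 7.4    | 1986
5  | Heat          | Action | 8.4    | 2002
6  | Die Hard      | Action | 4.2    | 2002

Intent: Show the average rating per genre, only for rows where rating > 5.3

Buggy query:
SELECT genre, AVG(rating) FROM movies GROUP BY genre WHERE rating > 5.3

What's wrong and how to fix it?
Bug: WHERE cannot follow GROUP BY

Fix: Place WHERE between FROM and GROUP BY

Corrected query:
SELECT genre, AVG(rating) FROM movies WHERE rating > 5.3 GROUP BY genre

Result:
genre  | AVG(rating)
-------+------------
Action | 7.9        
Comedy | 9          
Drama  | 7.4        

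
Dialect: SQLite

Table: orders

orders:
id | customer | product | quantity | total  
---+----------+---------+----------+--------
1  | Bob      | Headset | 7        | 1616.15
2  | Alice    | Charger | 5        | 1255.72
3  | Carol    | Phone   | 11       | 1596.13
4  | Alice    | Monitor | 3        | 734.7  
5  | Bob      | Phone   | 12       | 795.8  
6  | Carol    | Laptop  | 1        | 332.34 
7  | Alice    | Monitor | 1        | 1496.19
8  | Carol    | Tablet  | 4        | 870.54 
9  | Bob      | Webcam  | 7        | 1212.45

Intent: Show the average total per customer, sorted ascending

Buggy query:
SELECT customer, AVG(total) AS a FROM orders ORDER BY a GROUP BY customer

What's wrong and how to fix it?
Bug: GROUP BY must precede ORDER BY

Fix: Move ORDER BY to the end, after GROUP BY

Corrected query:
SELECT customer, AVG(total) AS a FROM orders GROUP BY customer ORDER BY a

Result:
customer | a          
---------+------------
Carol    | 933.003333 
Alice    | 1162.203333
Bob      | 1208.133333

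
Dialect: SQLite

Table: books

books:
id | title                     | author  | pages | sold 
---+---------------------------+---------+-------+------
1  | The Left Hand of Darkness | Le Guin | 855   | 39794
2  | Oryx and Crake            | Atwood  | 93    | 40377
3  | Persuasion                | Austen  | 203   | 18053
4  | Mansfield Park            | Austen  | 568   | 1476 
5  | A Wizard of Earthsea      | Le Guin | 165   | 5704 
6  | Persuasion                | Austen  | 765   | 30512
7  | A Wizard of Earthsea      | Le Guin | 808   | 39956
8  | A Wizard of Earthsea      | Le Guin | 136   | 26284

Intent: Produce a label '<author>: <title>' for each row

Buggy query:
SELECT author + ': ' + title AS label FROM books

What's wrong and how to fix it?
Bug: SQLite uses || for string concatenation; + coerces text to numbers (yielding 0)

Fix: Replace + with || to concatenate text

Corrected query:
SELECT author || ': ' || title AS label FROM books

Result:
label                             
----------------------------------
Le Guin: The Left Hand of Darkness
Atwood: Oryx and Crake            
Austen: Persuasion                
Austen: Mansfield Park            
Le Guin: A Wizard of Earthsea     
Austen: Persuasion                
Le Guin: A Wizard of Earthsea     
Le Guin: A Wizard of Earthsea     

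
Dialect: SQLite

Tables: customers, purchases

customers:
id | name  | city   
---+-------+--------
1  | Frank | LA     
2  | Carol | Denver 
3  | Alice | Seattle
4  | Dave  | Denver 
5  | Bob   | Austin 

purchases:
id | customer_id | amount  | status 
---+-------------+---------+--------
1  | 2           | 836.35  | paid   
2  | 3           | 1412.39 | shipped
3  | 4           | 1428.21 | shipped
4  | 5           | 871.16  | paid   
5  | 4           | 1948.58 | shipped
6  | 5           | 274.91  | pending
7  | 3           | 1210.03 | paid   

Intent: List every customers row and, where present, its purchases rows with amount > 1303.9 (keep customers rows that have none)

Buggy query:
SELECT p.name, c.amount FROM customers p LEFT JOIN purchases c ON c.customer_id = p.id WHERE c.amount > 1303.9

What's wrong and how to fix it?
Bug: Filtering c.amount in WHERE discards the NULL rows produced by LEFT JOIN, turning it into an inner join

Fix: Put 'c.amount > 1303.9' in the JOIN's ON clause instead of WHERE

Corrected query:
SELECT p.name, c.amount FROM customers p LEFT JOIN purchases c ON c.customer_id = p.id AND c.amount > 1303.9

Result:
name  | amount 
------+--------
Frank | NULL   
Carol | NULL   
Alice | 1412.39
Dave  | 1428.21
Dave  | 1948.58
Bob   | NULL   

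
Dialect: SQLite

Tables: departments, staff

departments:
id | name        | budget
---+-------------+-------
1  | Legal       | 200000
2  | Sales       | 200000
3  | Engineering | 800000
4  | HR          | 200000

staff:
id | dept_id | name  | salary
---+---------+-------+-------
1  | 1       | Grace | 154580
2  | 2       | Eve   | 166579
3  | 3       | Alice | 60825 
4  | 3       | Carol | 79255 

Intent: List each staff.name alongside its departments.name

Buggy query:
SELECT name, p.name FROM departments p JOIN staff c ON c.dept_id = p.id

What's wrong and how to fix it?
Bug: Both tables have a 'name' column; the unqualified reference is ambiguous

Fix: Qualify the column with its table alias (c.name)

Corrected query:
SELECT c.name, p.name FROM departments p JOIN staff c ON c.dept_id = p.id

Result:
name  | name       
------+------------
Grace | Legal      
Eve   | Sales      
Alice | Engineering
Carol | Engineering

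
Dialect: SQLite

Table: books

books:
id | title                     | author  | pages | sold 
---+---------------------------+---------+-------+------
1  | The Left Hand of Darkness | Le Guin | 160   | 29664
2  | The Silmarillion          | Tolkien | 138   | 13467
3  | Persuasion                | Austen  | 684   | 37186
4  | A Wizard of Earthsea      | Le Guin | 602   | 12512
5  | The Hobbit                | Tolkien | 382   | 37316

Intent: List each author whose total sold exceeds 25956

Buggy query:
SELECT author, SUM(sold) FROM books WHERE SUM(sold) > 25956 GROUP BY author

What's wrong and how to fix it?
Bug: Aggregate functions cannot appear in a WHERE clause

Fix: Use HAVING (which filters groups after aggregation) instead of WHERE

Corrected query:
SELECT author, SUM(sold) FROM books GROUP BY author HAVING SUM(sold) > 25956

Result:
author  | SUM(sold)
--------+----------
Austen  | 37186    
Le Guin | 42176    
Tolkien | 50783    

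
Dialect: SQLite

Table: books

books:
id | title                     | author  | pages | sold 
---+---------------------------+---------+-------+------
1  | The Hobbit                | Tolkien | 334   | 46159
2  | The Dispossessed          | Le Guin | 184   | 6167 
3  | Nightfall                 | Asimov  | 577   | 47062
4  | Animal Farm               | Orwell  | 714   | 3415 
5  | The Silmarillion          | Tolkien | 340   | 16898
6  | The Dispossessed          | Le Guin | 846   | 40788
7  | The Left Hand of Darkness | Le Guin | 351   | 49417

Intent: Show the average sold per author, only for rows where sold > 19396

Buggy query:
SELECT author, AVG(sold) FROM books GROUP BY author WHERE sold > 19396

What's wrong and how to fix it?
Bug: Row-level WHERE must come before GROUP BY in the clause order

Fix: Move the WHERE clause before GROUP BY

Corrected query:
SELECT author, AVG(sold) FROM books WHERE sold > 19396 GROUP BY author

Result:
author  | AVG(sold)
--------+----------
Asimov  | 47062    
Le Guin | 45102.5  
Tolkien | 46159    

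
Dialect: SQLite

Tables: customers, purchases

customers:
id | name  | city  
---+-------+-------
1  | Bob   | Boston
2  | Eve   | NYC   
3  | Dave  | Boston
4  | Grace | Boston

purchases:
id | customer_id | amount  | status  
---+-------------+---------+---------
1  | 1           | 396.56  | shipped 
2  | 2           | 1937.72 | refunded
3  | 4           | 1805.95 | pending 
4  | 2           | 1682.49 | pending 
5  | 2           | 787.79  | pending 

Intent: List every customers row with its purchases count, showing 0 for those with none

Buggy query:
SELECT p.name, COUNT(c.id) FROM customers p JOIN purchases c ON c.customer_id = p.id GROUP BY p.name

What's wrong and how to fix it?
Bug: An inner join excludes parents with zero children

Fix: Switch to LEFT JOIN to retain unmatched parent rows

Corrected query:
SELECT p.name, COUNT(c.id) FROM customers p LEFT JOIN purchases c ON c.customer_id = p.id GROUP BY p.name

Result:
name  | COUNT(c.id)
------+------------
Bob   | 1          
Dave  | 0          
Eve   | 3          
Grace | 1          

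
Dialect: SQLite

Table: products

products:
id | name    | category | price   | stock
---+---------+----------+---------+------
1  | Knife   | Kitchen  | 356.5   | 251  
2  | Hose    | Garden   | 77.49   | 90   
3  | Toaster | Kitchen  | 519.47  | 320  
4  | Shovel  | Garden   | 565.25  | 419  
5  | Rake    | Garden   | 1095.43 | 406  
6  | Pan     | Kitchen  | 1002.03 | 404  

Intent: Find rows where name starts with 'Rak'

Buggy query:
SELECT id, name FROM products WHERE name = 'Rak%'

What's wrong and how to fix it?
Bug: '=' compares the literal string including the % character; pattern matching needs LIKE

Fix: Replace '=' with LIKE so 'Rak%' is treated as a pattern

Corrected query:
SELECT id, name FROM products WHERE name LIKE 'Rak%'

Result:
id | name
---+-----
5  | Rake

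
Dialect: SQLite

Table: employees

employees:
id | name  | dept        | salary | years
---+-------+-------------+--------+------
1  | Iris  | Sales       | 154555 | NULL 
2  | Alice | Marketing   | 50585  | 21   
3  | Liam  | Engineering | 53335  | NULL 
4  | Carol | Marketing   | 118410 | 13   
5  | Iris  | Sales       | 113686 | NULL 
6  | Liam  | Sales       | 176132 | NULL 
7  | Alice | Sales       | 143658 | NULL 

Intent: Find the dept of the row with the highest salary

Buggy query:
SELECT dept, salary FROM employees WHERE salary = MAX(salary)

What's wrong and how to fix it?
Bug: MAX(salary) is an aggregate and cannot be used directly in WHERE

Fix: Wrap MAX in a scalar subquery so WHERE compares against a single value

Corrected query:
SELECT dept, salary FROM employees WHERE salary = (SELECT MAX(salary) FROM employees)

Result:
dept  | salary
------+-------
Sales | 176132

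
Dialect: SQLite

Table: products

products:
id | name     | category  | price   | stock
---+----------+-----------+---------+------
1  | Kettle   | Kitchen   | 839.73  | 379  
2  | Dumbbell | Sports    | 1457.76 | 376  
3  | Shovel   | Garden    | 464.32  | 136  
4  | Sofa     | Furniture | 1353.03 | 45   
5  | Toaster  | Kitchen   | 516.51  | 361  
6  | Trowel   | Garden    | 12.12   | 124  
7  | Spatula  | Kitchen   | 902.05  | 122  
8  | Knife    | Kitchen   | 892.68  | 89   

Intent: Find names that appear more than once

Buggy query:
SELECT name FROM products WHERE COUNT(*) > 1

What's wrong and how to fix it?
Bug: COUNT(*) is an aggregate and cannot be used in WHERE

Fix: Group first, then use HAVING for the count condition

Corrected query:
SELECT name FROM products GROUP BY name HAVING COUNT(*) > 1

Result:
(no rows)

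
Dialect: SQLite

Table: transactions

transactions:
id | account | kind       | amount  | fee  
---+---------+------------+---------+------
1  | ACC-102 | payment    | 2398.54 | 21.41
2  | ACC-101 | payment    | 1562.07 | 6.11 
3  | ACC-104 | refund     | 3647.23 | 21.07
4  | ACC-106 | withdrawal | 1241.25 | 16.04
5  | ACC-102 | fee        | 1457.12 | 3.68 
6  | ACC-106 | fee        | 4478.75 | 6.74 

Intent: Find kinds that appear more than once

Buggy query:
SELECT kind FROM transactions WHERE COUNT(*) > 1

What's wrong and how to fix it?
Bug: COUNT(*) is an aggregate and cannot be used in WHERE

Fix: Group first, then use HAVING for the count condition

Corrected query:
SELECT kind FROM transactions GROUP BY kind HAVING COUNT(*) > 1

Result:
kind   
-------
fee    
payment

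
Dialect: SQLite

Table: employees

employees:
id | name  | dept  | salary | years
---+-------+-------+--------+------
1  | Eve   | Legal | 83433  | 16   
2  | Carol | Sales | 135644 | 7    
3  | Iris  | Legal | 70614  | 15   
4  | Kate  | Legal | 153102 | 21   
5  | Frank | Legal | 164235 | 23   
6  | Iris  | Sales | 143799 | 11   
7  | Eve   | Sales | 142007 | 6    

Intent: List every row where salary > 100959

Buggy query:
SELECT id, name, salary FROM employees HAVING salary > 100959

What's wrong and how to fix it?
Bug: HAVING filters the output of aggregation, but this query has no GROUP BY and no aggregate functions, so SQLite rejects it (HAVING clause on a non-aggregate query); the condition here is per row

Fix: Replace HAVING with WHERE since the condition applies to individual rows

Corrected query:
SELECT id, name, salary FROM employees WHERE salary > 100959

Result:
id | name  | salary
---+-------+-------
2  | Carol | 135644
4  | Kate  | 153102
5  | Frank | 164235
6  | Iris  | 143799
7  | Eve   | 142007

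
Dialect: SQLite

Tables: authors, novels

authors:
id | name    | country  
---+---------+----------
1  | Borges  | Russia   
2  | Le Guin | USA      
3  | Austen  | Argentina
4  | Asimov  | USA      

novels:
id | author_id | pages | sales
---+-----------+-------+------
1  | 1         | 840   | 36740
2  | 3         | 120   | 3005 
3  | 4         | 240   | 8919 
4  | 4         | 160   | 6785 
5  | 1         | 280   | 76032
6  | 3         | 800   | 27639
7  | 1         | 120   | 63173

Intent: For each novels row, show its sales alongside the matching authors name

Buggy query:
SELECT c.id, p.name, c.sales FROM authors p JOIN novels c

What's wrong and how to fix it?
Bug: Missing join condition: each novels row is matched to all authors rows instead of just its own

Fix: Add ON c.author_id = p.id to the JOIN

Corrected query:
SELECT c.id, p.name, c.sales FROM authors p JOIN novels c ON c.author_id = p.id

Result:
id | name   | sales
---+--------+------
1  | Borges | 36740
2  | Austen | 3005 
3  | Asimov | 8919 
4  | Asimov | 6785 
5  | Borges | 76032
6  | Austen | 27639
7  | Borges | 63173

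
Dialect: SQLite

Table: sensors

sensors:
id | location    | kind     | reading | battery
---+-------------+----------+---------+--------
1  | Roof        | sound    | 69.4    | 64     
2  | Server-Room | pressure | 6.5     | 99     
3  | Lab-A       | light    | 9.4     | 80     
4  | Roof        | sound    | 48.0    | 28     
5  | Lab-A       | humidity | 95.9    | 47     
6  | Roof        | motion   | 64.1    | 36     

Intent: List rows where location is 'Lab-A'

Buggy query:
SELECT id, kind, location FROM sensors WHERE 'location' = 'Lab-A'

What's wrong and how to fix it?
Bug: Single quotes denote string literals in SQL; the column name is being compared as a constant string

Fix: Reference the column as location without single quotes

Corrected query:
SELECT id, kind, location FROM sensors WHERE location = 'Lab-A'

Result:
id | kind     | location
---+----------+---------
3  | light    | Lab-A   
5  | humidity | Lab-A   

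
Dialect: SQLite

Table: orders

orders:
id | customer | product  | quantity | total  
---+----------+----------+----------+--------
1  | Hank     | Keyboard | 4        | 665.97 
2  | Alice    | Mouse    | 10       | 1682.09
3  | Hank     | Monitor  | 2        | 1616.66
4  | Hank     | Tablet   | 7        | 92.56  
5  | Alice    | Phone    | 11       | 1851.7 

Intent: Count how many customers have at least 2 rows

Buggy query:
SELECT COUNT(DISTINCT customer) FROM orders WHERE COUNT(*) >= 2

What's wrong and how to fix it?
Bug: COUNT(*) cannot appear in WHERE; the per-group count doesn't exist yet

Fix: Use a subquery that GROUPs and filters with HAVING, then count its rows

Corrected query:
SELECT COUNT(*) FROM (SELECT customer FROM orders GROUP BY customer HAVING COUNT(*) >= 2)

Result:
COUNT(*)
--------
2       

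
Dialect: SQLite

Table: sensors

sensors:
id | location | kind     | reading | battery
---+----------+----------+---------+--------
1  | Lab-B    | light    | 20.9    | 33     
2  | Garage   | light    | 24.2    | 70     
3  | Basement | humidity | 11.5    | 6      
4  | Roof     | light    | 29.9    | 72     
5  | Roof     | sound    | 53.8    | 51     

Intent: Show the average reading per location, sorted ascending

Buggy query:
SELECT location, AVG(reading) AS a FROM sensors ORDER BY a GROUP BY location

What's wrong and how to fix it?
Bug: ORDER BY appears before GROUP BY; SQL clause order requires GROUP BY first

Fix: Reorder: SELECT … FROM … GROUP BY … ORDER BY …

Corrected query:
SELECT location, AVG(reading) AS a FROM sensors GROUP BY location ORDER BY a

Result:
location | a    
---------+------
Basement | 11.5 
Lab-B    | 20.9 
Garage   | 24.2 
Roof     | 41.85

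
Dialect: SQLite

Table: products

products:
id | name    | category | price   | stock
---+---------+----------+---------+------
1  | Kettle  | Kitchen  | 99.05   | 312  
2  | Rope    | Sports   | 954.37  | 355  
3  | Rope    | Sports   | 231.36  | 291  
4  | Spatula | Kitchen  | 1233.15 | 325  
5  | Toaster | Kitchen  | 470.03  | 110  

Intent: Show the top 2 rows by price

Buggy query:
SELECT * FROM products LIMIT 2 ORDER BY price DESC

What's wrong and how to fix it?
Bug: LIMIT must come after ORDER BY

Fix: Sort with ORDER BY, then apply LIMIT

Corrected query:
SELECT * FROM products ORDER BY price DESC LIMIT 2

Result:
id | name    | category | price   | stock
---+---------+----------+---------+------
4  | Spatula | Kitchen  | 1233.15 | 325  
2  | Rope    | Sports   | 954.37  | 355  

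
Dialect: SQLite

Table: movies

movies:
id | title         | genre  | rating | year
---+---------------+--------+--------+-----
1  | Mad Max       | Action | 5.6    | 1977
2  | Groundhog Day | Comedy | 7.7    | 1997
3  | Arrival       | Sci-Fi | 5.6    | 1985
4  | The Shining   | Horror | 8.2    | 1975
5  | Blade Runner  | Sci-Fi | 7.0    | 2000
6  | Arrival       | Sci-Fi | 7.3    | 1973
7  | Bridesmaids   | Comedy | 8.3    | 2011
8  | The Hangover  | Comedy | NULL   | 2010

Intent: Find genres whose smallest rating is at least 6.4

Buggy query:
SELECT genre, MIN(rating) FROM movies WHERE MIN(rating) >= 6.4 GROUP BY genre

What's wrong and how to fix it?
Bug: Aggregates like MIN are computed per group after WHERE runs

Fix: Use HAVING for the per-group MIN condition

Corrected query:
SELECT genre, MIN(rating) FROM movies GROUP BY genre HAVING MIN(rating) >= 6.4

Result:
genre  | MIN(rating)
-------+------------
Comedy | 7.7        
Horror | 8.2        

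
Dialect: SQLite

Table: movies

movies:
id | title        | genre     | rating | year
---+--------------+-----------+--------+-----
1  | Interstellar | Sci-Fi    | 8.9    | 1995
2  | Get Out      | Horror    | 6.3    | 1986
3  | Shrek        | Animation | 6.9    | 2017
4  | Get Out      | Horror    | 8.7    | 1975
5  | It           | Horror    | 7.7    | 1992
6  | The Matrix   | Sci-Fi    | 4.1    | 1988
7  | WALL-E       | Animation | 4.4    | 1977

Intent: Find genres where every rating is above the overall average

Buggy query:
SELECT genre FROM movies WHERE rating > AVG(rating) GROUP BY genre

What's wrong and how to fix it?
Bug: WHERE evaluates per row before aggregation, so AVG() is unavailable

Fix: Use a subquery for AVG and a HAVING MIN(...) filter so the condition holds for every row in the group

Corrected query:
SELECT genre FROM movies GROUP BY genre HAVING MIN(rating) > (SELECT AVG(rating) FROM movies)

Result:
(no rows)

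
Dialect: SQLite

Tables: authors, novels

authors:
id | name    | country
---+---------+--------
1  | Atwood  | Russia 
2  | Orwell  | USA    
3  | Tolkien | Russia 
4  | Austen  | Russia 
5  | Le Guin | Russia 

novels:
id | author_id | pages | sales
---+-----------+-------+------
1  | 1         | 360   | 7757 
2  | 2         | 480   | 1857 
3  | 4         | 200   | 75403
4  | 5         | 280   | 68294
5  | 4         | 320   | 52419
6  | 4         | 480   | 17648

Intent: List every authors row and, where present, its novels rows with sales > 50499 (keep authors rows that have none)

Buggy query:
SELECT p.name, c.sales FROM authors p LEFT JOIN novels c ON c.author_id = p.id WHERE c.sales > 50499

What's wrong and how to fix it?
Bug: Filtering c.sales in WHERE discards the NULL rows produced by LEFT JOIN, turning it into an inner join

Fix: Put 'c.sales > 50499' in the JOIN's ON clause instead of WHERE

Corrected query:
SELECT p.name, c.sales FROM authors p LEFT JOIN novels c ON c.author_id = p.id AND c.sales > 50499

Result:
name    | sales
--------+------
Atwood  | NULL 
Orwell  | NULL 
Tolkien | NULL 
Austen  | 52419
Austen  | 75403
Le Guin | 68294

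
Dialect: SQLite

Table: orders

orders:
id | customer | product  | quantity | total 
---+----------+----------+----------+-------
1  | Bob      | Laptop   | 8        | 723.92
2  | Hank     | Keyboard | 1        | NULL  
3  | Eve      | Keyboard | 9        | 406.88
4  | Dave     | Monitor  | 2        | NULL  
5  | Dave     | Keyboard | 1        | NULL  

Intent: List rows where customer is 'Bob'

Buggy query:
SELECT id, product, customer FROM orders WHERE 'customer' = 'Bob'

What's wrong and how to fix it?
Bug: Single quotes denote string literals in SQL; the column name is being compared as a constant string

Fix: Reference the column as customer without single quotes

Corrected query:
SELECT id, product, customer FROM orders WHERE customer = 'Bob'

Result:
id | product | customer
---+---------+---------
1  | Laptop  | Bob     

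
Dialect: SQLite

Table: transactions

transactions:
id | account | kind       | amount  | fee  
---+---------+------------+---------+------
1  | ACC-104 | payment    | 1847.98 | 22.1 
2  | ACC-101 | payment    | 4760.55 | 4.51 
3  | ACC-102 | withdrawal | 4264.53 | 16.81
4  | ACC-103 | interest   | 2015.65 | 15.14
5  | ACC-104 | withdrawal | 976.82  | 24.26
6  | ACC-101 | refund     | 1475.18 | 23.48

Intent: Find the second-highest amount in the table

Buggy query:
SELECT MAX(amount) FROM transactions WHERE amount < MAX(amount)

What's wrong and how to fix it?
Bug: MAX(amount) on the right of the comparison is an aggregate-in-WHERE error

Fix: Compute the overall MAX in a subquery, then take MAX of rows below it

Corrected query:
SELECT MAX(amount) FROM transactions WHERE amount < (SELECT MAX(amount) FROM transactions)

Result:
MAX(amount)
-----------
4264.53    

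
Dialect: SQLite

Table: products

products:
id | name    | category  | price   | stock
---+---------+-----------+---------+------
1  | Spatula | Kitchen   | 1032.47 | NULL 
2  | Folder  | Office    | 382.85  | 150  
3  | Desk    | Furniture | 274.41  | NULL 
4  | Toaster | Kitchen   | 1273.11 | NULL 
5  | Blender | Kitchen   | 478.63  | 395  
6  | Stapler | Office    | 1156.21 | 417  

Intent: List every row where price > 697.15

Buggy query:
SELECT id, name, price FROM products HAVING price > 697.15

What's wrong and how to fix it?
Bug: HAVING filters the output of aggregation, but this query has no GROUP BY and no aggregate functions, so SQLite rejects it (HAVING clause on a non-aggregate query); the condition here is per row

Fix: Use WHERE for row-level filtering

Corrected query:
SELECT id, name, price FROM products WHERE price > 697.15

Result:
id | name    | price  
---+---------+--------
1  | Spatula | 1032.47
4  | Toaster | 1273.11
6  | Stapler | 1156.21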